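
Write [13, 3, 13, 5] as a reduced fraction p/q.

2705/203

Using pₖ = aₖpₖ₋₁ + pₖ₋₂ and qₖ = aₖqₖ₋₁ + qₖ₋₂:
  k=0: a=13, p=13, q=1
  k=1: a=3, p=40, q=3
  k=2: a=13, p=533, q=40
  k=3: a=5, p=2705, q=203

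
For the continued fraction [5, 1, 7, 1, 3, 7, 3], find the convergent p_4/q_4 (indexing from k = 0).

Using pₖ = aₖpₖ₋₁ + pₖ₋₂, qₖ = aₖqₖ₋₁ + qₖ₋₂ (with p₋₁=1, p₋₂=0, q₋₁=0, q₋₂=1):
  k=0: a=5, p=5, q=1
  k=1: a=1, p=6, q=1
  k=2: a=7, p=47, q=8
  k=3: a=1, p=53, q=9
  k=4: a=3, p=206, q=35

206/35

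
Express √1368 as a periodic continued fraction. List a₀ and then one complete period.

[36; 1, 72]

a₀ = ⌊√1368⌋ = 36.
With m₀=0, d₀=1 and mₖ₊₁ = dₖaₖ − mₖ, dₖ₊₁ = (n − mₖ₊₁²)/dₖ, aₖ₊₁ = ⌊(a₀+mₖ₊₁)/dₖ₊₁⌋:
  k=1: m=36, d=72, a=1
  k=2: m=36, d=1, a=72
d=1 and a=2a₀=72 at k=2, so the next step gives (m, d) = (36, 72) again — its k=1 value — and the period has length 2.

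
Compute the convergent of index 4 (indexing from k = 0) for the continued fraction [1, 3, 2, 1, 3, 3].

Using pₖ = aₖpₖ₋₁ + pₖ₋₂, qₖ = aₖqₖ₋₁ + qₖ₋₂ (with p₋₁=1, p₋₂=0, q₋₁=0, q₋₂=1):
  k=0: a=1, p=1, q=1
  k=1: a=3, p=4, q=3
  k=2: a=2, p=9, q=7
  k=3: a=1, p=13, q=10
  k=4: a=3, p=48, q=37

48/37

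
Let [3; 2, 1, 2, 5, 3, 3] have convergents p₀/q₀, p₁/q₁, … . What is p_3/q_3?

27/8

Using pₖ = aₖpₖ₋₁ + pₖ₋₂, qₖ = aₖqₖ₋₁ + qₖ₋₂ (with p₋₁=1, p₋₂=0, q₋₁=0, q₋₂=1):
  k=0: a=3, p=3, q=1
  k=1: a=2, p=7, q=2
  k=2: a=1, p=10, q=3
  k=3: a=2, p=27, q=8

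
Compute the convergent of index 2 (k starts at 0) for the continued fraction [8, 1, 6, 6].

62/7

Using pₖ = aₖpₖ₋₁ + pₖ₋₂, qₖ = aₖqₖ₋₁ + qₖ₋₂ (with p₋₁=1, p₋₂=0, q₋₁=0, q₋₂=1):
  k=0: a=8, p=8, q=1
  k=1: a=1, p=9, q=1
  k=2: a=6, p=62, q=7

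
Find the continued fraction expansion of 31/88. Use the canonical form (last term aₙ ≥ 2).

[0; 2, 1, 5, 5]

31 = 0·88 + 31
88 = 2·31 + 26
31 = 1·26 + 5
26 = 5·5 + 1
5 = 5·1 + 0  (stop)
So 31/88 = [0; 2, 1, 5, 5].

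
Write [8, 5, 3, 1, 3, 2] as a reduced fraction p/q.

Fold from the inside: start with 2/1.
  3 + 1/2 = 7/2
  1 + 2/7 = 9/7
  3 + 7/9 = 34/9
  5 + 9/34 = 179/34
  8 + 34/179 = 1466/179

1466/179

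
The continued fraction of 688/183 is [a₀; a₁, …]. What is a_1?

688 = 3·183 + 139   →  a_0 = 3
183 = 1·139 + 44   →  a_1 = 1

1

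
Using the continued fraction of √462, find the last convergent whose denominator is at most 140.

1827/85

√462 = [21; 2, 42, …] (period length 2).
Convergents:
  p_0/q_0 = 21/1
  p_1/q_1 = 43/2
  p_2/q_2 = 1827/85
  p_3/q_3 = 3697/172
q_2 = 85 ≤ 140 < 172 = q_3, so the answer is 1827/85.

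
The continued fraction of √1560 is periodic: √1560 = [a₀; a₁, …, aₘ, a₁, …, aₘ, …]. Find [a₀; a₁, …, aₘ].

[39; 2, 78]

a₀ = ⌊√1560⌋ = 39.
With m₀=0, d₀=1 and mₖ₊₁ = dₖaₖ − mₖ, dₖ₊₁ = (n − mₖ₊₁²)/dₖ, aₖ₊₁ = ⌊(a₀+mₖ₊₁)/dₖ₊₁⌋:
  k=1: m=39, d=39, a=2
  k=2: m=39, d=1, a=78
d=1 and a=2a₀=78 at k=2, so the next step gives (m, d) = (39, 39) again — its k=1 value — and the period has length 2.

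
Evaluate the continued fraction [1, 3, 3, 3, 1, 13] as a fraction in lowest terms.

771/592

Using pₖ = aₖpₖ₋₁ + pₖ₋₂ and qₖ = aₖqₖ₋₁ + qₖ₋₂:
  k=0: a=1, p=1, q=1
  k=1: a=3, p=4, q=3
  k=2: a=3, p=13, q=10
  k=3: a=3, p=43, q=33
  k=4: a=1, p=56, q=43
  k=5: a=13, p=771, q=592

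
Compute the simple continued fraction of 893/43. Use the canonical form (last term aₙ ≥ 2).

893 = 20*43 + 33
43 = 1*33 + 10
33 = 3*10 + 3
10 = 3*3 + 1
3 = 3*1 + 0  (stop)
So 893/43 = [20; 1, 3, 3, 3].

[20; 1, 3, 3, 3]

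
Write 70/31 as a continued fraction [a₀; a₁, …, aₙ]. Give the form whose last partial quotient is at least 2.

[2; 3, 1, 7]

70 = 2×31 + 8
31 = 3×8 + 7
8 = 1×7 + 1
7 = 7×1 + 0  (stop)
So 70/31 = [2; 3, 1, 7].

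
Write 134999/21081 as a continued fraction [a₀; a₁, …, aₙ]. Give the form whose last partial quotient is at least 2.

[6; 2, 2, 10, 16, 8, 3]

134999 = 6*21081 + 8513
21081 = 2*8513 + 4055
8513 = 2*4055 + 403
4055 = 10*403 + 25
403 = 16*25 + 3
25 = 8*3 + 1
3 = 3*1 + 0  (stop)
So 134999/21081 = [6; 2, 2, 10, 16, 8, 3].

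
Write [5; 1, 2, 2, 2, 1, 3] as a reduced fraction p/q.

Using pₖ = aₖpₖ₋₁ + pₖ₋₂ and qₖ = aₖqₖ₋₁ + qₖ₋₂:
  k=0: a=5, p=5, q=1
  k=1: a=1, p=6, q=1
  k=2: a=2, p=17, q=3
  k=3: a=2, p=40, q=7
  k=4: a=2, p=97, q=17
  k=5: a=1, p=137, q=24
  k=6: a=3, p=508, q=89

508/89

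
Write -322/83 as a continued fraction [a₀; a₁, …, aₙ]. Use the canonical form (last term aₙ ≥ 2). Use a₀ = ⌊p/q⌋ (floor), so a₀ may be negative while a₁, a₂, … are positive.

-322 = -4·83 + 10
83 = 8·10 + 3
10 = 3·3 + 1
3 = 3·1 + 0  (stop)
So -322/83 = [-4; 8, 3, 3].

[-4; 8, 3, 3]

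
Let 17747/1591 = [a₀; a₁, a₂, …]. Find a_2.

2

17747 = 11·1591 + 246   →  a_0 = 11
1591 = 6·246 + 115   →  a_1 = 6
246 = 2·115 + 16   →  a_2 = 2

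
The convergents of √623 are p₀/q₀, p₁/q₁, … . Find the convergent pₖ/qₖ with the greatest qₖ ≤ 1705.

√623 = [24; 1, 23, 1, 48, …] (period length 4).
Convergents:
  p_0/q_0 = 24/1
  p_1/q_1 = 25/1
  p_2/q_2 = 599/24
  p_3/q_3 = 624/25
  p_4/q_4 = 30551/1224
  p_5/q_5 = 31175/1249
  p_6/q_6 = 747576/29951
q_5 = 1249 ≤ 1705 < 29951 = q_6, so the answer is 31175/1249.

31175/1249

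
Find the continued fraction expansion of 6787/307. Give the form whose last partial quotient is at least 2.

[22; 9, 3, 3, 3]

6787 = 22×307 + 33
307 = 9×33 + 10
33 = 3×10 + 3
10 = 3×3 + 1
3 = 3×1 + 0  (stop)
So 6787/307 = [22; 9, 3, 3, 3].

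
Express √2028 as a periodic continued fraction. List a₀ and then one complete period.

a₀ = ⌊√2028⌋ = 45.

[45; 30, 90]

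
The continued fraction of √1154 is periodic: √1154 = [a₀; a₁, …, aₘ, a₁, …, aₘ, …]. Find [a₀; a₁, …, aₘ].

[33; 1, 32, 1, 66]

a₀ = ⌊√1154⌋ = 33.
With m₀=0, d₀=1 and mₖ₊₁ = dₖaₖ − mₖ, dₖ₊₁ = (n − mₖ₊₁²)/dₖ, aₖ₊₁ = ⌊(a₀+mₖ₊₁)/dₖ₊₁⌋:
  k=1: m=33, d=65, a=1
  k=2: m=32, d=2, a=32
  k=3: m=32, d=65, a=1
  k=4: m=33, d=1, a=66
d=1 and a=2a₀=66 at k=4, so the next step gives (m, d) = (33, 65) again — its k=1 value — and the period has length 4.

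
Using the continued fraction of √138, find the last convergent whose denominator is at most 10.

√138 = [11; 1, 2, 1, 22, …] (period length 4).
Convergents:
  p_0/q_0 = 11/1
  p_1/q_1 = 12/1
  p_2/q_2 = 35/3
  p_3/q_3 = 47/4
  p_4/q_4 = 1069/91
q_3 = 4 ≤ 10 < 91 = q_4, so the answer is 47/4.

47/4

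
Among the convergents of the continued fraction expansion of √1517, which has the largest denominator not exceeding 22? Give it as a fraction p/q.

√1517 = [38; 1, 18, 2, 18, 1, 76, …] (period length 6).
Convergents:
  p_0/q_0 = 38/1
  p_1/q_1 = 39/1
  p_2/q_2 = 740/19
  p_3/q_3 = 1519/39
q_2 = 19 ≤ 22 < 39 = q_3, so the answer is 740/19.

740/19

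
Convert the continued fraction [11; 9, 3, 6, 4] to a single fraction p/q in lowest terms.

Using pₖ = aₖpₖ₋₁ + pₖ₋₂ and qₖ = aₖqₖ₋₁ + qₖ₋₂:
  k=0: a=11, p=11, q=1
  k=1: a=9, p=100, q=9
  k=2: a=3, p=311, q=28
  k=3: a=6, p=1966, q=177
  k=4: a=4, p=8175, q=736

8175/736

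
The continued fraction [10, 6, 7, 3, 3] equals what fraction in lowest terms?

4553/448

Using pₖ = aₖpₖ₋₁ + pₖ₋₂ and qₖ = aₖqₖ₋₁ + qₖ₋₂:
  k=0: a=10, p=10, q=1
  k=1: a=6, p=61, q=6
  k=2: a=7, p=437, q=43
  k=3: a=3, p=1372, q=135
  k=4: a=3, p=4553, q=448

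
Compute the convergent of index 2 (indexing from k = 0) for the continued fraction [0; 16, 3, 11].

3/49

Using pₖ = aₖpₖ₋₁ + pₖ₋₂, qₖ = aₖqₖ₋₁ + qₖ₋₂ (with p₋₁=1, p₋₂=0, q₋₁=0, q₋₂=1):
  k=0: a=0, p=0, q=1
  k=1: a=16, p=1, q=16
  k=2: a=3, p=3, q=49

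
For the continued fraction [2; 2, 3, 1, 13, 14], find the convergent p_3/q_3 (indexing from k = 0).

Using pₖ = aₖpₖ₋₁ + pₖ₋₂, qₖ = aₖqₖ₋₁ + qₖ₋₂ (with p₋₁=1, p₋₂=0, q₋₁=0, q₋₂=1):
  k=0: a=2, p=2, q=1
  k=1: a=2, p=5, q=2
  k=2: a=3, p=17, q=7
  k=3: a=1, p=22, q=9

22/9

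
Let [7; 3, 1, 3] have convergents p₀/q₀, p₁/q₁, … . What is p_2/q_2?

29/4

Using pₖ = aₖpₖ₋₁ + pₖ₋₂, qₖ = aₖqₖ₋₁ + qₖ₋₂ (with p₋₁=1, p₋₂=0, q₋₁=0, q₋₂=1):
  k=0: a=7, p=7, q=1
  k=1: a=3, p=22, q=3
  k=2: a=1, p=29, q=4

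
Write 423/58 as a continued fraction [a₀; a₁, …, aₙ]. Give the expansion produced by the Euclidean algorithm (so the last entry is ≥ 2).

423 = 7×58 + 17
58 = 3×17 + 7
17 = 2×7 + 3
7 = 2×3 + 1
3 = 3×1 + 0  (stop)
So 423/58 = [7; 3, 2, 2, 3].

[7; 3, 2, 2, 3]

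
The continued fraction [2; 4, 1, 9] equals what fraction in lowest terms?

108/49

Fold from the inside: start with 9/1.
  1 + 1/9 = 10/9
  4 + 9/10 = 49/10
  2 + 10/49 = 108/49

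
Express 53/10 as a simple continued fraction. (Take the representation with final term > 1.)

[5; 3, 3]

53 = 5×10 + 3
10 = 3×3 + 1
3 = 3×1 + 0  (stop)
So 53/10 = [5; 3, 3].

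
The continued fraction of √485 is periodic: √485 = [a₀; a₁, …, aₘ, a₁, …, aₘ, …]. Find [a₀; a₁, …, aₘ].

[22; 44]

a₀ = ⌊√485⌋ = 22.
With m₀=0, d₀=1 and mₖ₊₁ = dₖaₖ − mₖ, dₖ₊₁ = (n − mₖ₊₁²)/dₖ, aₖ₊₁ = ⌊(a₀+mₖ₊₁)/dₖ₊₁⌋:
  k=1: m=22, d=1, a=44
d=1 and a=2a₀=44 at k=1, so the next step gives (m, d) = (22, 1) again — its k=1 value — and the period has length 1.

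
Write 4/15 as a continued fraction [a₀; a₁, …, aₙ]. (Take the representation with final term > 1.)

[0; 3, 1, 3]

4 = 0*15 + 4
15 = 3*4 + 3
4 = 1*3 + 1
3 = 3*1 + 0  (stop)
So 4/15 = [0; 3, 1, 3].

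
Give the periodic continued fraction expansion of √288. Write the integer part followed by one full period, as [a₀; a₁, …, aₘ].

a₀ = ⌊√288⌋ = 16.
With m₀=0, d₀=1 and mₖ₊₁ = dₖaₖ − mₖ, dₖ₊₁ = (n − mₖ₊₁²)/dₖ, aₖ₊₁ = ⌊(a₀+mₖ₊₁)/dₖ₊₁⌋:
  k=1: m=16, d=32, a=1
  k=2: m=16, d=1, a=32
d=1 and a=2a₀=32 at k=2, so the next step gives (m, d) = (16, 32) again — its k=1 value — and the period has length 2.

[16; 1, 32]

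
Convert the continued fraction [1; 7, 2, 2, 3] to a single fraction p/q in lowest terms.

143/126

Using pₖ = aₖpₖ₋₁ + pₖ₋₂ and qₖ = aₖqₖ₋₁ + qₖ₋₂:
  k=0: a=1, p=1, q=1
  k=1: a=7, p=8, q=7
  k=2: a=2, p=17, q=15
  k=3: a=2, p=42, q=37
  k=4: a=3, p=143, q=126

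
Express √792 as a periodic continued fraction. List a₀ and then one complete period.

a₀ = ⌊√792⌋ = 28.
With m₀=0, d₀=1 and mₖ₊₁ = dₖaₖ − mₖ, dₖ₊₁ = (n − mₖ₊₁²)/dₖ, aₖ₊₁ = ⌊(a₀+mₖ₊₁)/dₖ₊₁⌋:
  k=1: m=28, d=8, a=7
  k=2: m=28, d=1, a=56
d=1 and a=2a₀=56 at k=2, so the next step gives (m, d) = (28, 8) again — its k=1 value — and the period has length 2.

[28; 7, 56]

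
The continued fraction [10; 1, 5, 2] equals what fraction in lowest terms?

Using pₖ = aₖpₖ₋₁ + pₖ₋₂ and qₖ = aₖqₖ₋₁ + qₖ₋₂:
  k=0: a=10, p=10, q=1
  k=1: a=1, p=11, q=1
  k=2: a=5, p=65, q=6
  k=3: a=2, p=141, q=13

141/13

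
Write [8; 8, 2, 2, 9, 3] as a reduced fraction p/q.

9962/1227

Using pₖ = aₖpₖ₋₁ + pₖ₋₂ and qₖ = aₖqₖ₋₁ + qₖ₋₂:
  k=0: a=8, p=8, q=1
  k=1: a=8, p=65, q=8
  k=2: a=2, p=138, q=17
  k=3: a=2, p=341, q=42
  k=4: a=9, p=3207, q=395
  k=5: a=3, p=9962, q=1227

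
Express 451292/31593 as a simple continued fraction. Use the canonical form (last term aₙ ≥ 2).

451292 = 14×31593 + 8990
31593 = 3×8990 + 4623
8990 = 1×4623 + 4367
4623 = 1×4367 + 256
4367 = 17×256 + 15
256 = 17×15 + 1
15 = 15×1 + 0  (stop)
So 451292/31593 = [14; 3, 1, 1, 17, 17, 15].

[14; 3, 1, 1, 17, 17, 15]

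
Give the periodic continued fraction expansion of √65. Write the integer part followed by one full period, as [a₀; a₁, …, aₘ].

a₀ = ⌊√65⌋ = 8.

[8; 16]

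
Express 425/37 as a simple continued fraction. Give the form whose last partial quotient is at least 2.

425 = 11×37 + 18
37 = 2×18 + 1
18 = 18×1 + 0  (stop)
So 425/37 = [11; 2, 18].

[11; 2, 18]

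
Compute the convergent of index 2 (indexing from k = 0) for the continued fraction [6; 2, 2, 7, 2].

32/5

Using pₖ = aₖpₖ₋₁ + pₖ₋₂, qₖ = aₖqₖ₋₁ + qₖ₋₂ (with p₋₁=1, p₋₂=0, q₋₁=0, q₋₂=1):
  k=0: a=6, p=6, q=1
  k=1: a=2, p=13, q=2
  k=2: a=2, p=32, q=5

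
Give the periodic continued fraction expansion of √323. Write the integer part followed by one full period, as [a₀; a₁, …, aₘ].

a₀ = ⌊√323⌋ = 17.
With m₀=0, d₀=1 and mₖ₊₁ = dₖaₖ − mₖ, dₖ₊₁ = (n − mₖ₊₁²)/dₖ, aₖ₊₁ = ⌊(a₀+mₖ₊₁)/dₖ₊₁⌋:
  k=1: m=17, d=34, a=1
  k=2: m=17, d=1, a=34
d=1 and a=2a₀=34 at k=2, so the next step gives (m, d) = (17, 34) again — its k=1 value — and the period has length 2.

[17; 1, 34]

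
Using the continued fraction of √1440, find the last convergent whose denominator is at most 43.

√1440 = [37; 1, 17, 1, 74, …] (period length 4).
Convergents:
  p_0/q_0 = 37/1
  p_1/q_1 = 38/1
  p_2/q_2 = 683/18
  p_3/q_3 = 721/19
  p_4/q_4 = 54037/1424
q_3 = 19 ≤ 43 < 1424 = q_4, so the answer is 721/19.

721/19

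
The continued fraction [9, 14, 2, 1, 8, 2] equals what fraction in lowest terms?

7156/789

Fold from the inside: start with 2/1.
  8 + 1/2 = 17/2
  1 + 2/17 = 19/17
  2 + 17/19 = 55/19
  14 + 19/55 = 789/55
  9 + 55/789 = 7156/789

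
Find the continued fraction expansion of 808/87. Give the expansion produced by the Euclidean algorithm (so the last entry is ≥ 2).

[9; 3, 2, 12]

808 = 9·87 + 25
87 = 3·25 + 12
25 = 2·12 + 1
12 = 12·1 + 0  (stop)
So 808/87 = [9; 3, 2, 12].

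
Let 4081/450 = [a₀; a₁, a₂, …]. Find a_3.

1

4081 = 9·450 + 31   →  a_0 = 9
450 = 14·31 + 16   →  a_1 = 14
31 = 1·16 + 15   →  a_2 = 1
16 = 1·15 + 1   →  a_3 = 1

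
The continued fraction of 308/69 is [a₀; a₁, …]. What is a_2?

308 = 4·69 + 32   →  a_0 = 4
69 = 2·32 + 5   →  a_1 = 2
32 = 6·5 + 2   →  a_2 = 6

6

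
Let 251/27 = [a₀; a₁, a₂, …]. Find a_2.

251 = 9·27 + 8   →  a_0 = 9
27 = 3·8 + 3   →  a_1 = 3
8 = 2·3 + 2   →  a_2 = 2

2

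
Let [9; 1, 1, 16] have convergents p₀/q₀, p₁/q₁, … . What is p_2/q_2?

Using pₖ = aₖpₖ₋₁ + pₖ₋₂, qₖ = aₖqₖ₋₁ + qₖ₋₂ (with p₋₁=1, p₋₂=0, q₋₁=0, q₋₂=1):
  k=0: a=9, p=9, q=1
  k=1: a=1, p=10, q=1
  k=2: a=1, p=19, q=2

19/2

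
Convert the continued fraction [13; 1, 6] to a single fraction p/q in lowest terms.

97/7

Fold from the inside: start with 6/1.
  1 + 1/6 = 7/6
  13 + 6/7 = 97/7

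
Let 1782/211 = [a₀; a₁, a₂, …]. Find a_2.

1782 = 8·211 + 94   →  a_0 = 8
211 = 2·94 + 23   →  a_1 = 2
94 = 4·23 + 2   →  a_2 = 4

4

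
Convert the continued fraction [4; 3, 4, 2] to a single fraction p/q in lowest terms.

Using pₖ = aₖpₖ₋₁ + pₖ₋₂ and qₖ = aₖqₖ₋₁ + qₖ₋₂:
  k=0: a=4, p=4, q=1
  k=1: a=3, p=13, q=3
  k=2: a=4, p=56, q=13
  k=3: a=2, p=125, q=29

125/29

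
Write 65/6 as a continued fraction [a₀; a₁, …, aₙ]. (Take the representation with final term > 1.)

[10; 1, 5]

65 = 10*6 + 5
6 = 1*5 + 1
5 = 5*1 + 0  (stop)
So 65/6 = [10; 1, 5].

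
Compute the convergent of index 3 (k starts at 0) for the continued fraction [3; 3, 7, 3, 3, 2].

Using pₖ = aₖpₖ₋₁ + pₖ₋₂, qₖ = aₖqₖ₋₁ + qₖ₋₂ (with p₋₁=1, p₋₂=0, q₋₁=0, q₋₂=1):
  k=0: a=3, p=3, q=1
  k=1: a=3, p=10, q=3
  k=2: a=7, p=73, q=22
  k=3: a=3, p=229, q=69

229/69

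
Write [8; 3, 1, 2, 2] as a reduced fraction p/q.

215/26

Fold from the inside: start with 2/1.
  2 + 1/2 = 5/2
  1 + 2/5 = 7/5
  3 + 5/7 = 26/7
  8 + 7/26 = 215/26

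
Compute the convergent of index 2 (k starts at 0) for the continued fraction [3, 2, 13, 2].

94/27

Using pₖ = aₖpₖ₋₁ + pₖ₋₂, qₖ = aₖqₖ₋₁ + qₖ₋₂ (with p₋₁=1, p₋₂=0, q₋₁=0, q₋₂=1):
  k=0: a=3, p=3, q=1
  k=1: a=2, p=7, q=2
  k=2: a=13, p=94, q=27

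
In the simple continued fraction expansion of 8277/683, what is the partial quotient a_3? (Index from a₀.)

8277 = 12·683 + 81   →  a_0 = 12
683 = 8·81 + 35   →  a_1 = 8
81 = 2·35 + 11   →  a_2 = 2
35 = 3·11 + 2   →  a_3 = 3

3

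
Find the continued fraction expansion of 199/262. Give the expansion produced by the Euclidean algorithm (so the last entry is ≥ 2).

[0; 1, 3, 6, 3, 3]

199 = 0·262 + 199
262 = 1·199 + 63
199 = 3·63 + 10
63 = 6·10 + 3
10 = 3·3 + 1
3 = 3·1 + 0  (stop)
So 199/262 = [0; 1, 3, 6, 3, 3].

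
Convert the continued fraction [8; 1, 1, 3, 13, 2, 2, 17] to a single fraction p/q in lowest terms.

71439/8336

Using pₖ = aₖpₖ₋₁ + pₖ₋₂ and qₖ = aₖqₖ₋₁ + qₖ₋₂:
  k=0: a=8, p=8, q=1
  k=1: a=1, p=9, q=1
  k=2: a=1, p=17, q=2
  k=3: a=3, p=60, q=7
  k=4: a=13, p=797, q=93
  k=5: a=2, p=1654, q=193
  k=6: a=2, p=4105, q=479
  k=7: a=17, p=71439, q=8336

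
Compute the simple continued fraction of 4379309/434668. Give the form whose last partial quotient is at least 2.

4379309 = 10·434668 + 32629
434668 = 13·32629 + 10491
32629 = 3·10491 + 1156
10491 = 9·1156 + 87
1156 = 13·87 + 25
87 = 3·25 + 12
25 = 2·12 + 1
12 = 12·1 + 0  (stop)
So 4379309/434668 = [10; 13, 3, 9, 13, 3, 2, 12].

[10; 13, 3, 9, 13, 3, 2, 12]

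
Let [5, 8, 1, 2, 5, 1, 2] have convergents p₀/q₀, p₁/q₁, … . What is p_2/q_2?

46/9

Using pₖ = aₖpₖ₋₁ + pₖ₋₂, qₖ = aₖqₖ₋₁ + qₖ₋₂ (with p₋₁=1, p₋₂=0, q₋₁=0, q₋₂=1):
  k=0: a=5, p=5, q=1
  k=1: a=8, p=41, q=8
  k=2: a=1, p=46, q=9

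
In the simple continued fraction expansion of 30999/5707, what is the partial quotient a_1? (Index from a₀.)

2

30999 = 5·5707 + 2464   →  a_0 = 5
5707 = 2·2464 + 779   →  a_1 = 2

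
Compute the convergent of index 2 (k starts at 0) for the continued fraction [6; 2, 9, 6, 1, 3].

Using pₖ = aₖpₖ₋₁ + pₖ₋₂, qₖ = aₖqₖ₋₁ + qₖ₋₂ (with p₋₁=1, p₋₂=0, q₋₁=0, q₋₂=1):
  k=0: a=6, p=6, q=1
  k=1: a=2, p=13, q=2
  k=2: a=9, p=123, q=19

123/19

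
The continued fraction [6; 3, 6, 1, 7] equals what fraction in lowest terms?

1093/173

Using pₖ = aₖpₖ₋₁ + pₖ₋₂ and qₖ = aₖqₖ₋₁ + qₖ₋₂:
  k=0: a=6, p=6, q=1
  k=1: a=3, p=19, q=3
  k=2: a=6, p=120, q=19
  k=3: a=1, p=139, q=22
  k=4: a=7, p=1093, q=173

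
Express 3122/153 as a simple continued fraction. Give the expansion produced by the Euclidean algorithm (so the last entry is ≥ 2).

3122 = 20·153 + 62
153 = 2·62 + 29
62 = 2·29 + 4
29 = 7·4 + 1
4 = 4·1 + 0  (stop)
So 3122/153 = [20; 2, 2, 7, 4].

[20; 2, 2, 7, 4]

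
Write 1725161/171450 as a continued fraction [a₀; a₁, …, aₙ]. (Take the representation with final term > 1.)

1725161 = 10×171450 + 10661
171450 = 16×10661 + 874
10661 = 12×874 + 173
874 = 5×173 + 9
173 = 19×9 + 2
9 = 4×2 + 1
2 = 2×1 + 0  (stop)
So 1725161/171450 = [10; 16, 12, 5, 19, 4, 2].

[10; 16, 12, 5, 19, 4, 2]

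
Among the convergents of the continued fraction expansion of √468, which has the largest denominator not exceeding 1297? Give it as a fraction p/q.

√468 = [21; 1, 1, 1, 2, 1, 1, 1, 42, …] (period length 8).
Convergents:
  p_0/q_0 = 21/1
  p_1/q_1 = 22/1
  p_2/q_2 = 43/2
  p_3/q_3 = 65/3
  p_4/q_4 = 173/8
  p_5/q_5 = 238/11
  p_6/q_6 = 411/19
  p_7/q_7 = 649/30
  p_8/q_8 = 27669/1279
  p_9/q_9 = 28318/1309
q_8 = 1279 ≤ 1297 < 1309 = q_9, so the answer is 27669/1279.

27669/1279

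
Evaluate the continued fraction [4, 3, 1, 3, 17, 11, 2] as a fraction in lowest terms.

25543/5987

Fold from the inside: start with 2/1.
  11 + 1/2 = 23/2
  17 + 2/23 = 393/23
  3 + 23/393 = 1202/393
  1 + 393/1202 = 1595/1202
  3 + 1202/1595 = 5987/1595
  4 + 1595/5987 = 25543/5987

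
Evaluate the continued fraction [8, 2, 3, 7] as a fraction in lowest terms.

430/51

Fold from the inside: start with 7/1.
  3 + 1/7 = 22/7
  2 + 7/22 = 51/22
  8 + 22/51 = 430/51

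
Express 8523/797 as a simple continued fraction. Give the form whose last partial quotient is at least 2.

8523 = 10×797 + 553
797 = 1×553 + 244
553 = 2×244 + 65
244 = 3×65 + 49
65 = 1×49 + 16
49 = 3×16 + 1
16 = 16×1 + 0  (stop)
So 8523/797 = [10; 1, 2, 3, 1, 3, 16].

[10; 1, 2, 3, 1, 3, 16]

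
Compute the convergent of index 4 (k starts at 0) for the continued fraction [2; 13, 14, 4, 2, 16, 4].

3474/1673

Using pₖ = aₖpₖ₋₁ + pₖ₋₂, qₖ = aₖqₖ₋₁ + qₖ₋₂ (with p₋₁=1, p₋₂=0, q₋₁=0, q₋₂=1):
  k=0: a=2, p=2, q=1
  k=1: a=13, p=27, q=13
  k=2: a=14, p=380, q=183
  k=3: a=4, p=1547, q=745
  k=4: a=2, p=3474, q=1673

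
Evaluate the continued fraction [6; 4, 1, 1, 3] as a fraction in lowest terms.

Fold from the inside: start with 3/1.
  1 + 1/3 = 4/3
  1 + 3/4 = 7/4
  4 + 4/7 = 32/7
  6 + 7/32 = 199/32

199/32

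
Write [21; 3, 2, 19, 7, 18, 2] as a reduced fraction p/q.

Using pₖ = aₖpₖ₋₁ + pₖ₋₂ and qₖ = aₖqₖ₋₁ + qₖ₋₂:
  k=0: a=21, p=21, q=1
  k=1: a=3, p=64, q=3
  k=2: a=2, p=149, q=7
  k=3: a=19, p=2895, q=136
  k=4: a=7, p=20414, q=959
  k=5: a=18, p=370347, q=17398
  k=6: a=2, p=761108, q=35755

761108/35755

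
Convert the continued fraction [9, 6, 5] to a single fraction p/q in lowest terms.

Fold from the inside: start with 5/1.
  6 + 1/5 = 31/5
  9 + 5/31 = 284/31

284/31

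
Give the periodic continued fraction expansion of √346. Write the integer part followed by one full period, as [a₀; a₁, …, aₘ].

[18; 1, 1, 1, 1, 36]

a₀ = ⌊√346⌋ = 18.
With m₀=0, d₀=1 and mₖ₊₁ = dₖaₖ − mₖ, dₖ₊₁ = (n − mₖ₊₁²)/dₖ, aₖ₊₁ = ⌊(a₀+mₖ₊₁)/dₖ₊₁⌋:
  k=1: m=18, d=22, a=1
  k=2: m=4, d=15, a=1
  k=3: m=11, d=15, a=1
  k=4: m=4, d=22, a=1
  k=5: m=18, d=1, a=36
d=1 and a=2a₀=36 at k=5, so the next step gives (m, d) = (18, 22) again — its k=1 value — and the period has length 5.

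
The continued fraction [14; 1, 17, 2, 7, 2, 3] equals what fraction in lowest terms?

Fold from the inside: start with 3/1.
  2 + 1/3 = 7/3
  7 + 3/7 = 52/7
  2 + 7/52 = 111/52
  17 + 52/111 = 1939/111
  1 + 111/1939 = 2050/1939
  14 + 1939/2050 = 30639/2050

30639/2050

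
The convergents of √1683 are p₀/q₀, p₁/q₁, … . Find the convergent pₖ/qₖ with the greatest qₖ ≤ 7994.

137965/3363

√1683 = [41; 41, 82, …] (period length 2).
Convergents:
  p_0/q_0 = 41/1
  p_1/q_1 = 1682/41
  p_2/q_2 = 137965/3363
  p_3/q_3 = 5658247/137924
q_2 = 3363 ≤ 7994 < 137924 = q_3, so the answer is 137965/3363.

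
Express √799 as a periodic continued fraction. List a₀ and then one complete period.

a₀ = ⌊√799⌋ = 28.
With m₀=0, d₀=1 and mₖ₊₁ = dₖaₖ − mₖ, dₖ₊₁ = (n − mₖ₊₁²)/dₖ, aₖ₊₁ = ⌊(a₀+mₖ₊₁)/dₖ₊₁⌋:
  k=1: m=28, d=15, a=3
  k=2: m=17, d=34, a=1
  k=3: m=17, d=15, a=3
  k=4: m=28, d=1, a=56
d=1 and a=2a₀=56 at k=4, so the next step gives (m, d) = (28, 15) again — its k=1 value — and the period has length 4.

[28; 3, 1, 3, 56]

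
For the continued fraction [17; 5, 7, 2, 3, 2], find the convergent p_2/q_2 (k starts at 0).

Using pₖ = aₖpₖ₋₁ + pₖ₋₂, qₖ = aₖqₖ₋₁ + qₖ₋₂ (with p₋₁=1, p₋₂=0, q₋₁=0, q₋₂=1):
  k=0: a=17, p=17, q=1
  k=1: a=5, p=86, q=5
  k=2: a=7, p=619, q=36

619/36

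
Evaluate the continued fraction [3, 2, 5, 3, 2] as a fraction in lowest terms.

280/81

Fold from the inside: start with 2/1.
  3 + 1/2 = 7/2
  5 + 2/7 = 37/7
  2 + 7/37 = 81/37
  3 + 37/81 = 280/81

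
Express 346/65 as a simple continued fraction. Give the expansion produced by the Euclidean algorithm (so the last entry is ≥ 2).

[5; 3, 10, 2]

346 = 5*65 + 21
65 = 3*21 + 2
21 = 10*2 + 1
2 = 2*1 + 0  (stop)
So 346/65 = [5; 3, 10, 2].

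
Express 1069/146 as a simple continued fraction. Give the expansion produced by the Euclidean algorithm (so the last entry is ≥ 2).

[7; 3, 9, 2, 2]

1069 = 7×146 + 47
146 = 3×47 + 5
47 = 9×5 + 2
5 = 2×2 + 1
2 = 2×1 + 0  (stop)
So 1069/146 = [7; 3, 9, 2, 2].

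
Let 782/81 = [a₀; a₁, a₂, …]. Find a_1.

782 = 9·81 + 53   →  a_0 = 9
81 = 1·53 + 28   →  a_1 = 1

1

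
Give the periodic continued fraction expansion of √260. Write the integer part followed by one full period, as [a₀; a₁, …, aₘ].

a₀ = ⌊√260⌋ = 16.
With m₀=0, d₀=1 and mₖ₊₁ = dₖaₖ − mₖ, dₖ₊₁ = (n − mₖ₊₁²)/dₖ, aₖ₊₁ = ⌊(a₀+mₖ₊₁)/dₖ₊₁⌋:
  k=1: m=16, d=4, a=8
  k=2: m=16, d=1, a=32
d=1 and a=2a₀=32 at k=2, so the next step gives (m, d) = (16, 4) again — its k=1 value — and the period has length 2.

[16; 8, 32]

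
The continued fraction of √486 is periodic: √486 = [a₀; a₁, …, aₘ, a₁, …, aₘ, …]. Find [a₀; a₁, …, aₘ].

[22; 22, 44]

a₀ = ⌊√486⌋ = 22.
With m₀=0, d₀=1 and mₖ₊₁ = dₖaₖ − mₖ, dₖ₊₁ = (n − mₖ₊₁²)/dₖ, aₖ₊₁ = ⌊(a₀+mₖ₊₁)/dₖ₊₁⌋:
  k=1: m=22, d=2, a=22
  k=2: m=22, d=1, a=44
d=1 and a=2a₀=44 at k=2, so the next step gives (m, d) = (22, 2) again — its k=1 value — and the period has length 2.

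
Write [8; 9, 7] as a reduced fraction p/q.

Fold from the inside: start with 7/1.
  9 + 1/7 = 64/7
  8 + 7/64 = 519/64

519/64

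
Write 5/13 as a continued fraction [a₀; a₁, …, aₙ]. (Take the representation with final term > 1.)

5 = 0·13 + 5
13 = 2·5 + 3
5 = 1·3 + 2
3 = 1·2 + 1
2 = 2·1 + 0  (stop)
So 5/13 = [0; 2, 1, 1, 2].

[0; 2, 1, 1, 2]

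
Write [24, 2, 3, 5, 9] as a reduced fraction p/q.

Using pₖ = aₖpₖ₋₁ + pₖ₋₂ and qₖ = aₖqₖ₋₁ + qₖ₋₂:
  k=0: a=24, p=24, q=1
  k=1: a=2, p=49, q=2
  k=2: a=3, p=171, q=7
  k=3: a=5, p=904, q=37
  k=4: a=9, p=8307, q=340

8307/340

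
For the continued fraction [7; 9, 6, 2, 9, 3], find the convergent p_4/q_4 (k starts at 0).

Using pₖ = aₖpₖ₋₁ + pₖ₋₂, qₖ = aₖqₖ₋₁ + qₖ₋₂ (with p₋₁=1, p₋₂=0, q₋₁=0, q₋₂=1):
  k=0: a=7, p=7, q=1
  k=1: a=9, p=64, q=9
  k=2: a=6, p=391, q=55
  k=3: a=2, p=846, q=119
  k=4: a=9, p=8005, q=1126

8005/1126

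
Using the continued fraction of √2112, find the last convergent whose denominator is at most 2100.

96141/2092

√2112 = [45; 1, 21, 1, 90, …] (period length 4).
Convergents:
  p_0/q_0 = 45/1
  p_1/q_1 = 46/1
  p_2/q_2 = 1011/22
  p_3/q_3 = 1057/23
  p_4/q_4 = 96141/2092
  p_5/q_5 = 97198/2115
q_4 = 2092 ≤ 2100 < 2115 = q_5, so the answer is 96141/2092.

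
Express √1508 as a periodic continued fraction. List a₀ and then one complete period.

[38; 1, 4, 1, 76]

a₀ = ⌊√1508⌋ = 38.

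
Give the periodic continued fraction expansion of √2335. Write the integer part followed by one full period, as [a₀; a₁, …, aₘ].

a₀ = ⌊√2335⌋ = 48.
With m₀=0, d₀=1 and mₖ₊₁ = dₖaₖ − mₖ, dₖ₊₁ = (n − mₖ₊₁²)/dₖ, aₖ₊₁ = ⌊(a₀+mₖ₊₁)/dₖ₊₁⌋:
  k=1: m=48, d=31, a=3
  k=2: m=45, d=10, a=9
  k=3: m=45, d=31, a=3
  k=4: m=48, d=1, a=96
d=1 and a=2a₀=96 at k=4, so the next step gives (m, d) = (48, 31) again — its k=1 value — and the period has length 4.

[48; 3, 9, 3, 96]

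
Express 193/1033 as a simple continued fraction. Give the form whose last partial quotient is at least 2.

[0; 5, 2, 1, 5, 5, 2]

193 = 0×1033 + 193
1033 = 5×193 + 68
193 = 2×68 + 57
68 = 1×57 + 11
57 = 5×11 + 2
11 = 5×2 + 1
2 = 2×1 + 0  (stop)
So 193/1033 = [0; 5, 2, 1, 5, 5, 2].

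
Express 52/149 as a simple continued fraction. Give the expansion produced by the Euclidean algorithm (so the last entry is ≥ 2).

[0; 2, 1, 6, 2, 3]

52 = 0·149 + 52
149 = 2·52 + 45
52 = 1·45 + 7
45 = 6·7 + 3
7 = 2·3 + 1
3 = 3·1 + 0  (stop)
So 52/149 = [0; 2, 1, 6, 2, 3].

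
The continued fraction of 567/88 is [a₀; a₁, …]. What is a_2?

3

567 = 6·88 + 39   →  a_0 = 6
88 = 2·39 + 10   →  a_1 = 2
39 = 3·10 + 9   →  a_2 = 3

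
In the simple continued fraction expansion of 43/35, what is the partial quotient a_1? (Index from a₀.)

4

43 = 1·35 + 8   →  a_0 = 1
35 = 4·8 + 3   →  a_1 = 4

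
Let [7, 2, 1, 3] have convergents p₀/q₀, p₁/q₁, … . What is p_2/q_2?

22/3

Using pₖ = aₖpₖ₋₁ + pₖ₋₂, qₖ = aₖqₖ₋₁ + qₖ₋₂ (with p₋₁=1, p₋₂=0, q₋₁=0, q₋₂=1):
  k=0: a=7, p=7, q=1
  k=1: a=2, p=15, q=2
  k=2: a=1, p=22, q=3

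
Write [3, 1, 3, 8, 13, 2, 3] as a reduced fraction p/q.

11761/3130

Fold from the inside: start with 3/1.
  2 + 1/3 = 7/3
  13 + 3/7 = 94/7
  8 + 7/94 = 759/94
  3 + 94/759 = 2371/759
  1 + 759/2371 = 3130/2371
  3 + 2371/3130 = 11761/3130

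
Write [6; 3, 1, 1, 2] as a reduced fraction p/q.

113/18

Using pₖ = aₖpₖ₋₁ + pₖ₋₂ and qₖ = aₖqₖ₋₁ + qₖ₋₂:
  k=0: a=6, p=6, q=1
  k=1: a=3, p=19, q=3
  k=2: a=1, p=25, q=4
  k=3: a=1, p=44, q=7
  k=4: a=2, p=113, q=18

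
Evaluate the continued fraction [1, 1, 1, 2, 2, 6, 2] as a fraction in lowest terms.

263/166

Fold from the inside: start with 2/1.
  6 + 1/2 = 13/2
  2 + 2/13 = 28/13
  2 + 13/28 = 69/28
  1 + 28/69 = 97/69
  1 + 69/97 = 166/97
  1 + 97/166 = 263/166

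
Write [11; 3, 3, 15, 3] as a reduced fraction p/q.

5300/469

Using pₖ = aₖpₖ₋₁ + pₖ₋₂ and qₖ = aₖqₖ₋₁ + qₖ₋₂:
  k=0: a=11, p=11, q=1
  k=1: a=3, p=34, q=3
  k=2: a=3, p=113, q=10
  k=3: a=15, p=1729, q=153
  k=4: a=3, p=5300, q=469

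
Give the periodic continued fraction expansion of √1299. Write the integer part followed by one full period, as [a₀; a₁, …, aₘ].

[36; 24, 72]

a₀ = ⌊√1299⌋ = 36.
With m₀=0, d₀=1 and mₖ₊₁ = dₖaₖ − mₖ, dₖ₊₁ = (n − mₖ₊₁²)/dₖ, aₖ₊₁ = ⌊(a₀+mₖ₊₁)/dₖ₊₁⌋:
  k=1: m=36, d=3, a=24
  k=2: m=36, d=1, a=72
d=1 and a=2a₀=72 at k=2, so the next step gives (m, d) = (36, 3) again — its k=1 value — and the period has length 2.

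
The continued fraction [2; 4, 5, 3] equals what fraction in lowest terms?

150/67

Using pₖ = aₖpₖ₋₁ + pₖ₋₂ and qₖ = aₖqₖ₋₁ + qₖ₋₂:
  k=0: a=2, p=2, q=1
  k=1: a=4, p=9, q=4
  k=2: a=5, p=47, q=21
  k=3: a=3, p=150, q=67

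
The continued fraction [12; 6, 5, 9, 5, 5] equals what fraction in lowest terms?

92001/7565

Using pₖ = aₖpₖ₋₁ + pₖ₋₂ and qₖ = aₖqₖ₋₁ + qₖ₋₂:
  k=0: a=12, p=12, q=1
  k=1: a=6, p=73, q=6
  k=2: a=5, p=377, q=31
  k=3: a=9, p=3466, q=285
  k=4: a=5, p=17707, q=1456
  k=5: a=5, p=92001, q=7565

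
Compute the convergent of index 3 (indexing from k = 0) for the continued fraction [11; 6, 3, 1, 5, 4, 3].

Using pₖ = aₖpₖ₋₁ + pₖ₋₂, qₖ = aₖqₖ₋₁ + qₖ₋₂ (with p₋₁=1, p₋₂=0, q₋₁=0, q₋₂=1):
  k=0: a=11, p=11, q=1
  k=1: a=6, p=67, q=6
  k=2: a=3, p=212, q=19
  k=3: a=1, p=279, q=25

279/25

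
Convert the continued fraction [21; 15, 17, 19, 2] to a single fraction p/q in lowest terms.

Using pₖ = aₖpₖ₋₁ + pₖ₋₂ and qₖ = aₖqₖ₋₁ + qₖ₋₂:
  k=0: a=21, p=21, q=1
  k=1: a=15, p=316, q=15
  k=2: a=17, p=5393, q=256
  k=3: a=19, p=102783, q=4879
  k=4: a=2, p=210959, q=10014

210959/10014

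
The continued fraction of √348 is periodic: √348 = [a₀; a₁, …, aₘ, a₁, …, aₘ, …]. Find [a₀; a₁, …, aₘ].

a₀ = ⌊√348⌋ = 18.
With m₀=0, d₀=1 and mₖ₊₁ = dₖaₖ − mₖ, dₖ₊₁ = (n − mₖ₊₁²)/dₖ, aₖ₊₁ = ⌊(a₀+mₖ₊₁)/dₖ₊₁⌋:
  k=1: m=18, d=24, a=1
  k=2: m=6, d=13, a=1
  k=3: m=7, d=23, a=1
  k=4: m=16, d=4, a=8
  k=5: m=16, d=23, a=1
  k=6: m=7, d=13, a=1
  k=7: m=6, d=24, a=1
  k=8: m=18, d=1, a=36
d=1 and a=2a₀=36 at k=8, so the next step gives (m, d) = (18, 24) again — its k=1 value — and the period has length 8.

[18; 1, 1, 1, 8, 1, 1, 1, 36]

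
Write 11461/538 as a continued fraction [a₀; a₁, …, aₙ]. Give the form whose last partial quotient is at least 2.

11461 = 21*538 + 163
538 = 3*163 + 49
163 = 3*49 + 16
49 = 3*16 + 1
16 = 16*1 + 0  (stop)
So 11461/538 = [21; 3, 3, 3, 16].

[21; 3, 3, 3, 16]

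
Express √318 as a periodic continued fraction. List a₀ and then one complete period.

a₀ = ⌊√318⌋ = 17.
With m₀=0, d₀=1 and mₖ₊₁ = dₖaₖ − mₖ, dₖ₊₁ = (n − mₖ₊₁²)/dₖ, aₖ₊₁ = ⌊(a₀+mₖ₊₁)/dₖ₊₁⌋:
  k=1: m=17, d=29, a=1
  k=2: m=12, d=6, a=4
  k=3: m=12, d=29, a=1
  k=4: m=17, d=1, a=34
d=1 and a=2a₀=34 at k=4, so the next step gives (m, d) = (17, 29) again — its k=1 value — and the period has length 4.

[17; 1, 4, 1, 34]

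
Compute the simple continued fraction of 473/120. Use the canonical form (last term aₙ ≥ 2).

473 = 3·120 + 113
120 = 1·113 + 7
113 = 16·7 + 1
7 = 7·1 + 0  (stop)
So 473/120 = [3; 1, 16, 7].

[3; 1, 16, 7]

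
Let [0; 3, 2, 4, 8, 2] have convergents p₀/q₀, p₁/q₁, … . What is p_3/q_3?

Using pₖ = aₖpₖ₋₁ + pₖ₋₂, qₖ = aₖqₖ₋₁ + qₖ₋₂ (with p₋₁=1, p₋₂=0, q₋₁=0, q₋₂=1):
  k=0: a=0, p=0, q=1
  k=1: a=3, p=1, q=3
  k=2: a=2, p=2, q=7
  k=3: a=4, p=9, q=31

9/31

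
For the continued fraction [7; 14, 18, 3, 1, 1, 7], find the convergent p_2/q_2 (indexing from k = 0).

Using pₖ = aₖpₖ₋₁ + pₖ₋₂, qₖ = aₖqₖ₋₁ + qₖ₋₂ (with p₋₁=1, p₋₂=0, q₋₁=0, q₋₂=1):
  k=0: a=7, p=7, q=1
  k=1: a=14, p=99, q=14
  k=2: a=18, p=1789, q=253

1789/253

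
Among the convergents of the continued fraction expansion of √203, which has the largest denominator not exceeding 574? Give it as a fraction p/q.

√203 = [14; 4, 28, …] (period length 2).
Convergents:
  p_0/q_0 = 14/1
  p_1/q_1 = 57/4
  p_2/q_2 = 1610/113
  p_3/q_3 = 6497/456
  p_4/q_4 = 183526/12881
q_3 = 456 ≤ 574 < 12881 = q_4, so the answer is 6497/456.

6497/456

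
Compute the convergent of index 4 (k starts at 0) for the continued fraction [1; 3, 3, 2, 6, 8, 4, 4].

193/148

Using pₖ = aₖpₖ₋₁ + pₖ₋₂, qₖ = aₖqₖ₋₁ + qₖ₋₂ (with p₋₁=1, p₋₂=0, q₋₁=0, q₋₂=1):
  k=0: a=1, p=1, q=1
  k=1: a=3, p=4, q=3
  k=2: a=3, p=13, q=10
  k=3: a=2, p=30, q=23
  k=4: a=6, p=193, q=148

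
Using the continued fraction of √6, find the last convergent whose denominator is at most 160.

√6 = [2; 2, 4, …] (period length 2).
Convergents:
  p_0/q_0 = 2/1
  p_1/q_1 = 5/2
  p_2/q_2 = 22/9
  p_3/q_3 = 49/20
  p_4/q_4 = 218/89
  p_5/q_5 = 485/198
q_4 = 89 ≤ 160 < 198 = q_5, so the answer is 218/89.

218/89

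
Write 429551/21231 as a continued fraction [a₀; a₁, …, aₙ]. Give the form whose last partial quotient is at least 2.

[20; 4, 3, 3, 1, 2, 12, 11]

429551 = 20·21231 + 4931
21231 = 4·4931 + 1507
4931 = 3·1507 + 410
1507 = 3·410 + 277
410 = 1·277 + 133
277 = 2·133 + 11
133 = 12·11 + 1
11 = 11·1 + 0  (stop)
So 429551/21231 = [20; 4, 3, 3, 1, 2, 12, 11].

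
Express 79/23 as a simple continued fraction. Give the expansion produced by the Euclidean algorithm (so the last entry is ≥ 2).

79 = 3*23 + 10
23 = 2*10 + 3
10 = 3*3 + 1
3 = 3*1 + 0  (stop)
So 79/23 = [3; 2, 3, 3].

[3; 2, 3, 3]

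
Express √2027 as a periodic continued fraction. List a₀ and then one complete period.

a₀ = ⌊√2027⌋ = 45.

[45; 45, 90]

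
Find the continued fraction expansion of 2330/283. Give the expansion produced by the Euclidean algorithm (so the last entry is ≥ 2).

[8; 4, 3, 2, 9]

2330 = 8×283 + 66
283 = 4×66 + 19
66 = 3×19 + 9
19 = 2×9 + 1
9 = 9×1 + 0  (stop)
So 2330/283 = [8; 4, 3, 2, 9].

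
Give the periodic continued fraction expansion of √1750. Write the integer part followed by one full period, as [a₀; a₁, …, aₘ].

a₀ = ⌊√1750⌋ = 41.
With m₀=0, d₀=1 and mₖ₊₁ = dₖaₖ − mₖ, dₖ₊₁ = (n − mₖ₊₁²)/dₖ, aₖ₊₁ = ⌊(a₀+mₖ₊₁)/dₖ₊₁⌋:
  k=1: m=41, d=69, a=1
  k=2: m=28, d=14, a=4
  k=3: m=28, d=69, a=1
  k=4: m=41, d=1, a=82
d=1 and a=2a₀=82 at k=4, so the next step gives (m, d) = (41, 69) again — its k=1 value — and the period has length 4.

[41; 1, 4, 1, 82]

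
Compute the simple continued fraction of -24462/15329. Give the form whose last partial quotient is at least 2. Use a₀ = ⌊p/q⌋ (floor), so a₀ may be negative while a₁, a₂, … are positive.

-24462 = -2*15329 + 6196
15329 = 2*6196 + 2937
6196 = 2*2937 + 322
2937 = 9*322 + 39
322 = 8*39 + 10
39 = 3*10 + 9
10 = 1*9 + 1
9 = 9*1 + 0  (stop)
So -24462/15329 = [-2; 2, 2, 9, 8, 3, 1, 9].

[-2; 2, 2, 9, 8, 3, 1, 9]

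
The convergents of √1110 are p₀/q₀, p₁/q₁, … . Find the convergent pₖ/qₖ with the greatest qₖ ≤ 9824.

132567/3979

√1110 = [33; 3, 6, 3, 66, …] (period length 4).
Convergents:
  p_0/q_0 = 33/1
  p_1/q_1 = 100/3
  p_2/q_2 = 633/19
  p_3/q_3 = 1999/60
  p_4/q_4 = 132567/3979
  p_5/q_5 = 399700/11997
q_4 = 3979 ≤ 9824 < 11997 = q_5, so the answer is 132567/3979.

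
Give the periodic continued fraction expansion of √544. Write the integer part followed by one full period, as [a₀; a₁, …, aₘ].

[23; 3, 11, 3, 46]

a₀ = ⌊√544⌋ = 23.
With m₀=0, d₀=1 and mₖ₊₁ = dₖaₖ − mₖ, dₖ₊₁ = (n − mₖ₊₁²)/dₖ, aₖ₊₁ = ⌊(a₀+mₖ₊₁)/dₖ₊₁⌋:
  k=1: m=23, d=15, a=3
  k=2: m=22, d=4, a=11
  k=3: m=22, d=15, a=3
  k=4: m=23, d=1, a=46
d=1 and a=2a₀=46 at k=4, so the next step gives (m, d) = (23, 15) again — its k=1 value — and the period has length 4.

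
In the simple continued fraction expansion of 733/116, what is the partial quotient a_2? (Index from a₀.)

7

733 = 6·116 + 37   →  a_0 = 6
116 = 3·37 + 5   →  a_1 = 3
37 = 7·5 + 2   →  a_2 = 7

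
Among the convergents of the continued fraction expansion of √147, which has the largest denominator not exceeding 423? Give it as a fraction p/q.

√147 = [12; 8, 24, …] (period length 2).
Convergents:
  p_0/q_0 = 12/1
  p_1/q_1 = 97/8
  p_2/q_2 = 2340/193
  p_3/q_3 = 18817/1552
q_2 = 193 ≤ 423 < 1552 = q_3, so the answer is 2340/193.

2340/193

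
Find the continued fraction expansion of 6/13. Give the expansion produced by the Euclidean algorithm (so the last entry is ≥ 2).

6 = 0×13 + 6
13 = 2×6 + 1
6 = 6×1 + 0  (stop)
So 6/13 = [0; 2, 6].

[0; 2, 6]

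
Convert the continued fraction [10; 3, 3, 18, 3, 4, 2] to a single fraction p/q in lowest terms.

Fold from the inside: start with 2/1.
  4 + 1/2 = 9/2
  3 + 2/9 = 29/9
  18 + 9/29 = 531/29
  3 + 29/531 = 1622/531
  3 + 531/1622 = 5397/1622
  10 + 1622/5397 = 55592/5397

55592/5397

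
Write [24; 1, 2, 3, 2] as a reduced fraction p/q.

568/23

Fold from the inside: start with 2/1.
  3 + 1/2 = 7/2
  2 + 2/7 = 16/7
  1 + 7/16 = 23/16
  24 + 16/23 = 568/23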